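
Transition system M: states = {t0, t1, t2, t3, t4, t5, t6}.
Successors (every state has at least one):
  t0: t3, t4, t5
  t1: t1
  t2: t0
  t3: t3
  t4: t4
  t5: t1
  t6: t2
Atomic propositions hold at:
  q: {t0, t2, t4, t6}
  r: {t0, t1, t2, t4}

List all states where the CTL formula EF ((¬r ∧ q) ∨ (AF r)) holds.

{t0, t1, t2, t4, t5, t6}

Sat(¬r) = {t3, t5, t6}
Sat(¬r ∧ q) = {t6}
AF r: least fixpoint, start Z0 = {t0, t1, t2, t4}, add states with every successor in Z. Z1 = {t0, t1, t2, t4, t5, t6}; fixed.
Sat(AF r) = {t0, t1, t2, t4, t5, t6}
Sat((¬r ∧ q) ∨ (AF r)) = {t0, t1, t2, t4, t5, t6}
EF ((¬r ∧ q) ∨ (AF r)): least fixpoint, start Z0 = {t0, t1, t2, t4, t5, t6}, add states with some successor in Z. Already a fixed point.
Sat(EF ((¬r ∧ q) ∨ (AF r))) = {t0, t1, t2, t4, t5, t6}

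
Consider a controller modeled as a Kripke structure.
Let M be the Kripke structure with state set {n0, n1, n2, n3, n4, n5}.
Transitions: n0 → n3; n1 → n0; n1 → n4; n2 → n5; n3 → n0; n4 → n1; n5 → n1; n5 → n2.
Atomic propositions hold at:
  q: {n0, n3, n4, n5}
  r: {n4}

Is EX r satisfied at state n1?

Sat(EX r) = {s : some successor in {n4}} = {n1}
n1 ∈ Sat(EX r) = {n1}, so the formula holds at n1.

Yes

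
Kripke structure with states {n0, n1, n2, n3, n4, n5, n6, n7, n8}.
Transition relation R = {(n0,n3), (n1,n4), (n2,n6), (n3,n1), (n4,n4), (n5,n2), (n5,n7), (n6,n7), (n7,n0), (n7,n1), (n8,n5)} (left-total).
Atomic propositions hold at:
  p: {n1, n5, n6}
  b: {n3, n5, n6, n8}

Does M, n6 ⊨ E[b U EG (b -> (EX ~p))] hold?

Yes

Sat(~p) = {n0, n2, n3, n4, n7, n8}
Sat(EX ~p) = {s : some successor in {n0, n2, n3, n4, n7, n8}} = {n0, n1, n4, n5, n6, n7}
Sat(b -> (EX ~p)) = {n0, n1, n2, n4, n5, n6, n7}
EG (b -> (EX ~p)): greatest fixpoint, start Z0 = {n0, n1, n2, n4, n5, n6, n7}, keep only states in Sat with some successor in Z. Z1 = {n1, n2, n4, n5, n6, n7}; fixed.
Sat(EG (b -> (EX ~p))) = {n1, n2, n4, n5, n6, n7}
E[b U EG (b -> (EX ~p))]: least fixpoint, start Z0 = Sat(EG (b -> (EX ~p))) = {n1, n2, n4, n5, n6, n7}, add states in Sat(b) with some successor in Z. Z1 = {n1, n2, n3, n4, n5, n6, n7, n8}; fixed.
Sat(E[b U EG (b -> (EX ~p))]) = {n1, n2, n3, n4, n5, n6, n7, n8}
n6 ∈ Sat(E[b U EG (b -> (EX ~p))]) = {n1, n2, n3, n4, n5, n6, n7, n8}, so the formula holds at n6.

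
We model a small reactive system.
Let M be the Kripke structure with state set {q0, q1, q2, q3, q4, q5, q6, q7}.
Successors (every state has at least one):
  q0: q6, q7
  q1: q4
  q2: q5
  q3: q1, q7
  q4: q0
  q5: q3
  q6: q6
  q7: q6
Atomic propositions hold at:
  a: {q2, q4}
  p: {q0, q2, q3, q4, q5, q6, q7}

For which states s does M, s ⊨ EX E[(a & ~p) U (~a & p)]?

Sat(~p) = {q1}
Sat(a & ~p) = ∅
Sat(~a) = {q0, q1, q3, q5, q6, q7}
Sat(~a & p) = {q0, q3, q5, q6, q7}
E[(a & ~p) U (~a & p)]: least fixpoint, start Z0 = Sat((~a & p)) = {q0, q3, q5, q6, q7}, add states in Sat(a & ~p) with some successor in Z. Already a fixed point.
Sat(E[(a & ~p) U (~a & p)]) = {q0, q3, q5, q6, q7}
Sat(EX E[(a & ~p) U (~a & p)]) = {s : some successor in {q0, q3, q5, q6, q7}} = {q0, q2, q3, q4, q5, q6, q7}

{q0, q2, q3, q4, q5, q6, q7}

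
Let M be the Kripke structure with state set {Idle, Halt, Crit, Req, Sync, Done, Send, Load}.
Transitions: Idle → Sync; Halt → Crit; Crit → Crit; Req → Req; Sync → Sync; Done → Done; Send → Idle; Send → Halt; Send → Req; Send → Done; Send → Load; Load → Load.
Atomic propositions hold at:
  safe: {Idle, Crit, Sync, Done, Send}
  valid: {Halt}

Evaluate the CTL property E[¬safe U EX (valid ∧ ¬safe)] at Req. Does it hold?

No

Sat(¬safe) = {Halt, Req, Load}
Sat(valid ∧ ¬safe) = {Halt}
Sat(EX (valid ∧ ¬safe)) = {s : some successor in {Halt}} = {Send}
E[¬safe U EX (valid ∧ ¬safe)]: least fixpoint, start Z0 = Sat(EX (valid ∧ ¬safe)) = {Send}, add states in Sat(¬safe) with some successor in Z. Already a fixed point.
Sat(E[¬safe U EX (valid ∧ ¬safe)]) = {Send}
Req ∉ Sat(E[¬safe U EX (valid ∧ ¬safe)]) = {Send}, so the formula does not hold at Req.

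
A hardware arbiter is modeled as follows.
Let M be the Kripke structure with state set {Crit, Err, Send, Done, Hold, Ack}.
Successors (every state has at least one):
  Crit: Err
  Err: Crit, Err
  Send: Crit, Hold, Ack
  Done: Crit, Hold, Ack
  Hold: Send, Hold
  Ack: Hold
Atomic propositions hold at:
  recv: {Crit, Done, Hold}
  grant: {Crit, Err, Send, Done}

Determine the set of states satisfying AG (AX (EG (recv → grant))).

{Crit, Err}

Sat(recv → grant) = {Crit, Err, Send, Done, Ack}
EG (recv → grant): greatest fixpoint, start Z0 = {Crit, Err, Send, Done, Ack}, keep only states in Sat with some successor in Z. Z1 = {Crit, Err, Send, Done}; fixed.
Sat(EG (recv → grant)) = {Crit, Err, Send, Done}
Sat(AX (EG (recv → grant))) = {s : every successor in {Crit, Err, Send, Done}} = {Crit, Err}
AG (AX (EG (recv → grant))): greatest fixpoint, start Z0 = {Crit, Err}, keep only states in Sat with every successor in Z. Already a fixed point.
Sat(AG (AX (EG (recv → grant)))) = {Crit, Err}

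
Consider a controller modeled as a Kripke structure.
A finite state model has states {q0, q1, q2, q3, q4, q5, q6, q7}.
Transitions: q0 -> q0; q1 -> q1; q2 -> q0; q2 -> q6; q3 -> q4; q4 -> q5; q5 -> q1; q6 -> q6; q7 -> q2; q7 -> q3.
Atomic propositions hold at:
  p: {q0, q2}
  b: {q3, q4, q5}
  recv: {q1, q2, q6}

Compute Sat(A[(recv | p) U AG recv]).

{q1, q6}

Sat(recv | p) = {q0, q1, q2, q6}
AG recv: greatest fixpoint, start Z0 = {q1, q2, q6}, keep only states in Sat with every successor in Z. Z1 = {q1, q6}; fixed.
Sat(AG recv) = {q1, q6}
A[(recv | p) U AG recv]: least fixpoint, start Z0 = Sat(AG recv) = {q1, q6}, add states in Sat(recv | p) with every successor in Z. Already a fixed point.
Sat(A[(recv | p) U AG recv]) = {q1, q6}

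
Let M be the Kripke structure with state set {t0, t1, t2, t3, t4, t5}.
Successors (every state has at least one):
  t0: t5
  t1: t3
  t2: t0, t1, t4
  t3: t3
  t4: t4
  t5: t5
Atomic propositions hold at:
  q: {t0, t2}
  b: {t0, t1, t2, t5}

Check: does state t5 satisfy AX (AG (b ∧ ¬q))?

Yes

Sat(¬q) = {t1, t3, t4, t5}
Sat(b ∧ ¬q) = {t1, t5}
AG (b ∧ ¬q): greatest fixpoint, start Z0 = {t1, t5}, keep only states in Sat with every successor in Z. Z1 = {t5}; fixed.
Sat(AG (b ∧ ¬q)) = {t5}
Sat(AX (AG (b ∧ ¬q))) = {s : every successor in {t5}} = {t0, t5}
t5 ∈ Sat(AX (AG (b ∧ ¬q))) = {t0, t5}, so the formula holds at t5.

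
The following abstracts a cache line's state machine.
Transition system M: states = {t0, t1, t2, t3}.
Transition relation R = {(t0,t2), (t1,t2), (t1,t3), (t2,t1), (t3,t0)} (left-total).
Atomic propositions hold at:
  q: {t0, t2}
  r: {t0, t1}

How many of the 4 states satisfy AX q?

2

Sat(AX q) = {s : every successor in {t0, t2}} = {t0, t3}
|Sat(AX q)| = |{t0, t3}| = 2.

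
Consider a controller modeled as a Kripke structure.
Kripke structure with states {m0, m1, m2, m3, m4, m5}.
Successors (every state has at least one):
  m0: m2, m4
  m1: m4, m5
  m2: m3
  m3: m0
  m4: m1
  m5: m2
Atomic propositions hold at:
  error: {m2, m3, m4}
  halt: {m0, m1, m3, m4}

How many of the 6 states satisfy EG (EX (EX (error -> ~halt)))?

Sat(~halt) = {m2, m5}
Sat(error -> ~halt) = {m0, m1, m2, m5}
Sat(EX (error -> ~halt)) = {s : some successor in {m0, m1, m2, m5}} = {m0, m1, m3, m4, m5}
Sat(EX (EX (error -> ~halt))) = {s : some successor in {m0, m1, m3, m4, m5}} = {m0, m1, m2, m3, m4}
EG (EX (EX (error -> ~halt))): greatest fixpoint, start Z0 = {m0, m1, m2, m3, m4}, keep only states in Sat with some successor in Z. Already a fixed point.
Sat(EG (EX (EX (error -> ~halt)))) = {m0, m1, m2, m3, m4}
|Sat(EG (EX (EX (error -> ~halt))))| = |{m0, m1, m2, m3, m4}| = 5.

5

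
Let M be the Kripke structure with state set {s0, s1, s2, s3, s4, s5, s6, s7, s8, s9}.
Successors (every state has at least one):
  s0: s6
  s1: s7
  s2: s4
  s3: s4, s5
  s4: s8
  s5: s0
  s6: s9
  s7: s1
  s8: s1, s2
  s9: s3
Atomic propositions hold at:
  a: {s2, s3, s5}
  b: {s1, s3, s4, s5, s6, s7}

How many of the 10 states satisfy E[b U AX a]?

Sat(AX a) = {s : every successor in {s2, s3, s5}} = {s9}
E[b U AX a]: least fixpoint, start Z0 = Sat(AX a) = {s9}, add states in Sat(b) with some successor in Z. Z1 = {s6, s9}; fixed.
Sat(E[b U AX a]) = {s6, s9}
|Sat(E[b U AX a])| = |{s6, s9}| = 2.

2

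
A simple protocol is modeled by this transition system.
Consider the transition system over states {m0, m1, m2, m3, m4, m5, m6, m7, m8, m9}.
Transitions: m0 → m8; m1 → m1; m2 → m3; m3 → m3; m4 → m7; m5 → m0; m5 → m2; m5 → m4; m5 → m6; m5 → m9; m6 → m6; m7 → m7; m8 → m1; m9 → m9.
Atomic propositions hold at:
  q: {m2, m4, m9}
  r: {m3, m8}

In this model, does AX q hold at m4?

No

Sat(AX q) = {s : every successor in {m2, m4, m9}} = {m9}
m4 ∉ Sat(AX q) = {m9}, so the formula does not hold at m4.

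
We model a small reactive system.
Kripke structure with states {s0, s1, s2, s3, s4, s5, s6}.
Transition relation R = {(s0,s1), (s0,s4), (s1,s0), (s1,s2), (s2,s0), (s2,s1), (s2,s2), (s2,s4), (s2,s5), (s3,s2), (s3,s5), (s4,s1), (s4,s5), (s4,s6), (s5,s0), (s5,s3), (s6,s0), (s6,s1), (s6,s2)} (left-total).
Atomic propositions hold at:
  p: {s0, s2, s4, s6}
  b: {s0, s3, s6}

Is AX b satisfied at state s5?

Yes

Sat(AX b) = {s : every successor in {s0, s3, s6}} = {s5}
s5 ∈ Sat(AX b) = {s5}, so the formula holds at s5.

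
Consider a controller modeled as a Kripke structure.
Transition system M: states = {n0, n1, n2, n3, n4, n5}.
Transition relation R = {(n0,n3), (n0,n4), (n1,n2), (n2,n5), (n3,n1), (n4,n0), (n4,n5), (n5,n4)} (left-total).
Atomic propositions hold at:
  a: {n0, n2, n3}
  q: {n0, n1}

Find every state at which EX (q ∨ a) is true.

Sat(q ∨ a) = {n0, n1, n2, n3}
Sat(EX (q ∨ a)) = {s : some successor in {n0, n1, n2, n3}} = {n0, n1, n3, n4}

{n0, n1, n3, n4}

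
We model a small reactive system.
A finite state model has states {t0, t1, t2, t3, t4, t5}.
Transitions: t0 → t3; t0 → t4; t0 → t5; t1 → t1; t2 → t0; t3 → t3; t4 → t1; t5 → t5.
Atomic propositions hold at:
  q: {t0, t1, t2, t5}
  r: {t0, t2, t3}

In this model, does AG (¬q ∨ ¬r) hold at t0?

Sat(¬q) = {t3, t4}
Sat(¬r) = {t1, t4, t5}
Sat(¬q ∨ ¬r) = {t1, t3, t4, t5}
AG (¬q ∨ ¬r): greatest fixpoint, start Z0 = {t1, t3, t4, t5}, keep only states in Sat with every successor in Z. Already a fixed point.
Sat(AG (¬q ∨ ¬r)) = {t1, t3, t4, t5}
t0 ∉ Sat(AG (¬q ∨ ¬r)) = {t1, t3, t4, t5}, so the formula does not hold at t0.

No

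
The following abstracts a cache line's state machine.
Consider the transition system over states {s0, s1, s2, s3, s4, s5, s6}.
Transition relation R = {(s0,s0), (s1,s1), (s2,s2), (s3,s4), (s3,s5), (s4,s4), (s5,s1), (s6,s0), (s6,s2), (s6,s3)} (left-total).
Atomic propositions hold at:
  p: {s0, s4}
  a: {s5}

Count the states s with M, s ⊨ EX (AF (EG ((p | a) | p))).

4

Sat(p | a) = {s0, s4, s5}
Sat((p | a) | p) = {s0, s4, s5}
EG ((p | a) | p): greatest fixpoint, start Z0 = {s0, s4, s5}, keep only states in Sat with some successor in Z. Z1 = {s0, s4}; fixed.
Sat(EG ((p | a) | p)) = {s0, s4}
AF (EG ((p | a) | p)): least fixpoint, start Z0 = {s0, s4}, add states with every successor in Z. Already a fixed point.
Sat(AF (EG ((p | a) | p))) = {s0, s4}
Sat(EX (AF (EG ((p | a) | p)))) = {s : some successor in {s0, s4}} = {s0, s3, s4, s6}
|Sat(EX (AF (EG ((p | a) | p))))| = |{s0, s3, s4, s6}| = 4.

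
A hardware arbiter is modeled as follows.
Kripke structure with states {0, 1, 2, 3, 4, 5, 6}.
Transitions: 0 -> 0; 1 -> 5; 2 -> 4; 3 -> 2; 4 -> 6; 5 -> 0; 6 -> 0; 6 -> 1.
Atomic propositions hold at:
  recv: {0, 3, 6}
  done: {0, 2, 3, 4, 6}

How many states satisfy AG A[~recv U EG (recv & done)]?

Sat(~recv) = {1, 2, 4, 5}
Sat(recv & done) = {0, 3, 6}
EG (recv & done): greatest fixpoint, start Z0 = {0, 3, 6}, keep only states in Sat with some successor in Z. Z1 = {0, 6}; fixed.
Sat(EG (recv & done)) = {0, 6}
A[~recv U EG (recv & done)]: least fixpoint, start Z0 = Sat(EG (recv & done)) = {0, 6}, add states in Sat(~recv) with every successor in Z. Z1 = {0, 4, 5, 6}; Z2 = {0, 1, 2, 4, 5, 6}; fixed.
Sat(A[~recv U EG (recv & done)]) = {0, 1, 2, 4, 5, 6}
AG A[~recv U EG (recv & done)]: greatest fixpoint, start Z0 = {0, 1, 2, 4, 5, 6}, keep only states in Sat with every successor in Z. Already a fixed point.
Sat(AG A[~recv U EG (recv & done)]) = {0, 1, 2, 4, 5, 6}
|Sat(AG A[~recv U EG (recv & done)])| = |{0, 1, 2, 4, 5, 6}| = 6.

6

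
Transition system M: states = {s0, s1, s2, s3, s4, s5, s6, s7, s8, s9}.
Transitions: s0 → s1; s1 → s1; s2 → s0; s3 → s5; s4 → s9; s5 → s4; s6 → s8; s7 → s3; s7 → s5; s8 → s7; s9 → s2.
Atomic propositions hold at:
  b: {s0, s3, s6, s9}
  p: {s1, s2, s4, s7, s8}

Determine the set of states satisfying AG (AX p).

Sat(AX p) = {s : every successor in {s1, s2, s4, s7, s8}} = {s0, s1, s5, s6, s8, s9}
AG (AX p): greatest fixpoint, start Z0 = {s0, s1, s5, s6, s8, s9}, keep only states in Sat with every successor in Z. Z1 = {s0, s1, s6}; Z2 = {s0, s1}; fixed.
Sat(AG (AX p)) = {s0, s1}

{s0, s1}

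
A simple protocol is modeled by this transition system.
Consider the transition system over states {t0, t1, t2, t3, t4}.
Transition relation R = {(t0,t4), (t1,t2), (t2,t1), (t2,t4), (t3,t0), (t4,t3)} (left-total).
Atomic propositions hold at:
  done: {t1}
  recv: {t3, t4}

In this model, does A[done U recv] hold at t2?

A[done U recv]: least fixpoint, start Z0 = Sat(recv) = {t3, t4}, add states in Sat(done) with every successor in Z. Already a fixed point.
Sat(A[done U recv]) = {t3, t4}
t2 ∉ Sat(A[done U recv]) = {t3, t4}, so the formula does not hold at t2.

No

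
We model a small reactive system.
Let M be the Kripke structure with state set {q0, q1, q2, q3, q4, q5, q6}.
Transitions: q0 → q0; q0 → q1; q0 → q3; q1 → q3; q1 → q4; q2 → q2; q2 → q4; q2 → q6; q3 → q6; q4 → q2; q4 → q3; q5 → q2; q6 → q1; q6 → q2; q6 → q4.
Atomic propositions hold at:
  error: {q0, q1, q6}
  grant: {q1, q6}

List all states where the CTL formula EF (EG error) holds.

EG error: greatest fixpoint, start Z0 = {q0, q1, q6}, keep only states in Sat with some successor in Z. Z1 = {q0, q6}; Z2 = {q0}; fixed.
Sat(EG error) = {q0}
EF (EG error): least fixpoint, start Z0 = {q0}, add states with some successor in Z. Already a fixed point.
Sat(EF (EG error)) = {q0}

{q0}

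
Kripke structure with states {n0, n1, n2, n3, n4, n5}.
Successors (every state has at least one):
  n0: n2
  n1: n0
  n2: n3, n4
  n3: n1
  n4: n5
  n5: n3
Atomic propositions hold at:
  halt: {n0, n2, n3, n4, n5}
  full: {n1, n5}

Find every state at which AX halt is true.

Sat(AX halt) = {s : every successor in {n0, n2, n3, n4, n5}} = {n0, n1, n2, n4, n5}

{n0, n1, n2, n4, n5}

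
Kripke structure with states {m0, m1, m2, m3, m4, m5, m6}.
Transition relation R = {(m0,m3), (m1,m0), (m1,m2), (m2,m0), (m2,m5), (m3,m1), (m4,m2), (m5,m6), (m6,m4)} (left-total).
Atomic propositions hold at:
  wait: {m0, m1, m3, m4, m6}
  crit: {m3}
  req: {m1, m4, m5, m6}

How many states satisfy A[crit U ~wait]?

2

Sat(~wait) = {m2, m5}
A[crit U ~wait]: least fixpoint, start Z0 = Sat(~wait) = {m2, m5}, add states in Sat(crit) with every successor in Z. Already a fixed point.
Sat(A[crit U ~wait]) = {m2, m5}
|Sat(A[crit U ~wait])| = |{m2, m5}| = 2.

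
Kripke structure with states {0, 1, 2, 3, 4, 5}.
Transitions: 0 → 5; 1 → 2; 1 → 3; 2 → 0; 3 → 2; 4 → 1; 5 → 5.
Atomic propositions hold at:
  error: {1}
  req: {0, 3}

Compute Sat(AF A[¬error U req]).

Sat(¬error) = {0, 2, 3, 4, 5}
A[¬error U req]: least fixpoint, start Z0 = Sat(req) = {0, 3}, add states in Sat(¬error) with every successor in Z. Z1 = {0, 2, 3}; fixed.
Sat(A[¬error U req]) = {0, 2, 3}
AF A[¬error U req]: least fixpoint, start Z0 = {0, 2, 3}, add states with every successor in Z. Z1 = {0, 1, 2, 3}; Z2 = {0, 1, 2, 3, 4}; fixed.
Sat(AF A[¬error U req]) = {0, 1, 2, 3, 4}

{0, 1, 2, 3, 4}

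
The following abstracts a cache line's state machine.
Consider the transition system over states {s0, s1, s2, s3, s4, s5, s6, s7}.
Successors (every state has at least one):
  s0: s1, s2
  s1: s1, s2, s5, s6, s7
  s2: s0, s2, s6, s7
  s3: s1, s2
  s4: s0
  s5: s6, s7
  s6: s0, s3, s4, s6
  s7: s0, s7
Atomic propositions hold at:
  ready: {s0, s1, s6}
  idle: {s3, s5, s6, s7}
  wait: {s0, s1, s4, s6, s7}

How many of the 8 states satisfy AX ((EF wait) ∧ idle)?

1

EF wait: least fixpoint, start Z0 = {s0, s1, s4, s6, s7}, add states with some successor in Z. Z1 = {s0, s1, s2, s3, s4, s5, s6, s7}; fixed.
Sat(EF wait) = {s0, s1, s2, s3, s4, s5, s6, s7}
Sat((EF wait) ∧ idle) = {s3, s5, s6, s7}
Sat(AX ((EF wait) ∧ idle)) = {s : every successor in {s3, s5, s6, s7}} = {s5}
|Sat(AX ((EF wait) ∧ idle))| = |{s5}| = 1.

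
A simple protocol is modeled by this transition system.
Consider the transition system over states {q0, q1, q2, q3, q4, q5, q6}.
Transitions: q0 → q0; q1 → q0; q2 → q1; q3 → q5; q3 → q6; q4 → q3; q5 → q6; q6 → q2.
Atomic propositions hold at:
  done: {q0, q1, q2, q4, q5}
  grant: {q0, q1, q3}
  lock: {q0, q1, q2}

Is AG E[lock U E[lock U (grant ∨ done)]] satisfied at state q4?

Sat(grant ∨ done) = {q0, q1, q2, q3, q4, q5}
E[lock U (grant ∨ done)]: least fixpoint, start Z0 = Sat((grant ∨ done)) = {q0, q1, q2, q3, q4, q5}, add states in Sat(lock) with some successor in Z. Already a fixed point.
Sat(E[lock U (grant ∨ done)]) = {q0, q1, q2, q3, q4, q5}
E[lock U E[lock U (grant ∨ done)]]: least fixpoint, start Z0 = Sat(E[lock U (grant ∨ done)]) = {q0, q1, q2, q3, q4, q5}, add states in Sat(lock) with some successor in Z. Already a fixed point.
Sat(E[lock U E[lock U (grant ∨ done)]]) = {q0, q1, q2, q3, q4, q5}
AG E[lock U E[lock U (grant ∨ done)]]: greatest fixpoint, start Z0 = {q0, q1, q2, q3, q4, q5}, keep only states in Sat with every successor in Z. Z1 = {q0, q1, q2, q4}; Z2 = {q0, q1, q2}; fixed.
Sat(AG E[lock U E[lock U (grant ∨ done)]]) = {q0, q1, q2}
q4 ∉ Sat(AG E[lock U E[lock U (grant ∨ done)]]) = {q0, q1, q2}, so the formula does not hold at q4.

No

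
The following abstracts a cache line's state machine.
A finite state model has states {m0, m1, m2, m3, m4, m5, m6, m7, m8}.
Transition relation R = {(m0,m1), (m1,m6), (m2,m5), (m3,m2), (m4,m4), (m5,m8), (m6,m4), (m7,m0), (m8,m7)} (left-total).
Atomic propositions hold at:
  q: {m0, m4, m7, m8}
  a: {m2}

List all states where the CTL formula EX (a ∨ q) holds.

{m3, m4, m5, m6, m7, m8}

Sat(a ∨ q) = {m0, m2, m4, m7, m8}
Sat(EX (a ∨ q)) = {s : some successor in {m0, m2, m4, m7, m8}} = {m3, m4, m5, m6, m7, m8}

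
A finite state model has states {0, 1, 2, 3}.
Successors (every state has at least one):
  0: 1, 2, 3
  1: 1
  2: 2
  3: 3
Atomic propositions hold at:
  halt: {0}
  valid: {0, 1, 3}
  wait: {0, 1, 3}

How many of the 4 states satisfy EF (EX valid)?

Sat(EX valid) = {s : some successor in {0, 1, 3}} = {0, 1, 3}
EF (EX valid): least fixpoint, start Z0 = {0, 1, 3}, add states with some successor in Z. Already a fixed point.
Sat(EF (EX valid)) = {0, 1, 3}
|Sat(EF (EX valid))| = |{0, 1, 3}| = 3.

3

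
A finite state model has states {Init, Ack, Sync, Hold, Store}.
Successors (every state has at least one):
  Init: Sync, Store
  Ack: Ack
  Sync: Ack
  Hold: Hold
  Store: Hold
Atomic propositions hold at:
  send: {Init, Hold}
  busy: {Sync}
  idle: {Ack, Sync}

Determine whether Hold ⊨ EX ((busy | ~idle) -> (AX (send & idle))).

No

Sat(~idle) = {Init, Hold, Store}
Sat(busy | ~idle) = {Init, Sync, Hold, Store}
Sat(send & idle) = ∅
Sat(AX (send & idle)) = {s : every successor in ∅} = ∅
Sat((busy | ~idle) -> (AX (send & idle))) = {Ack}
Sat(EX ((busy | ~idle) -> (AX (send & idle)))) = {s : some successor in {Ack}} = {Ack, Sync}
Hold ∉ Sat(EX ((busy | ~idle) -> (AX (send & idle)))) = {Ack, Sync}, so the formula does not hold at Hold.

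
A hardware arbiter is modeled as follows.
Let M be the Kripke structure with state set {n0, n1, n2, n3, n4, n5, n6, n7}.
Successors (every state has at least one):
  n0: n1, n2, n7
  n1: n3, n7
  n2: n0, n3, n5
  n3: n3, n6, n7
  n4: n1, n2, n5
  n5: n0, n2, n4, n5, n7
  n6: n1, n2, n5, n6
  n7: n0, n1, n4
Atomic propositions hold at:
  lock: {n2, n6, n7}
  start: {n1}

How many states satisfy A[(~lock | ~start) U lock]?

Sat(~lock) = {n0, n1, n3, n4, n5}
Sat(~start) = {n0, n2, n3, n4, n5, n6, n7}
Sat(~lock | ~start) = {n0, n1, n2, n3, n4, n5, n6, n7}
A[(~lock | ~start) U lock]: least fixpoint, start Z0 = Sat(lock) = {n2, n6, n7}, add states in Sat(~lock | ~start) with every successor in Z. Already a fixed point.
Sat(A[(~lock | ~start) U lock]) = {n2, n6, n7}
|Sat(A[(~lock | ~start) U lock])| = |{n2, n6, n7}| = 3.

3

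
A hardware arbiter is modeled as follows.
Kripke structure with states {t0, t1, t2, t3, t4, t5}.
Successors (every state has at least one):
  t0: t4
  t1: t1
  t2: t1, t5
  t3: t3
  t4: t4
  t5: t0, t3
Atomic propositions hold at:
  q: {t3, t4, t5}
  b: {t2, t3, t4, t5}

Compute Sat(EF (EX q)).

{t0, t2, t3, t4, t5}

Sat(EX q) = {s : some successor in {t3, t4, t5}} = {t0, t2, t3, t4, t5}
EF (EX q): least fixpoint, start Z0 = {t0, t2, t3, t4, t5}, add states with some successor in Z. Already a fixed point.
Sat(EF (EX q)) = {t0, t2, t3, t4, t5}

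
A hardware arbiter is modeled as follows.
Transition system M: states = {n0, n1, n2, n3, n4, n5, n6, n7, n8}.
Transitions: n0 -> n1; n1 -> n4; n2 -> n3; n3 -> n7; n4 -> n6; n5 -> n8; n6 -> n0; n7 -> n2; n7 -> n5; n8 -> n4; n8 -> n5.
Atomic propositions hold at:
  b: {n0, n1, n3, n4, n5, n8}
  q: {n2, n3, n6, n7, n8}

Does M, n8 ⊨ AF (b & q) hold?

Sat(b & q) = {n3, n8}
AF (b & q): least fixpoint, start Z0 = {n3, n8}, add states with every successor in Z. Z1 = {n2, n3, n5, n8}; Z2 = {n2, n3, n5, n7, n8}; fixed.
Sat(AF (b & q)) = {n2, n3, n5, n7, n8}
n8 ∈ Sat(AF (b & q)) = {n2, n3, n5, n7, n8}, so the formula holds at n8.

Yes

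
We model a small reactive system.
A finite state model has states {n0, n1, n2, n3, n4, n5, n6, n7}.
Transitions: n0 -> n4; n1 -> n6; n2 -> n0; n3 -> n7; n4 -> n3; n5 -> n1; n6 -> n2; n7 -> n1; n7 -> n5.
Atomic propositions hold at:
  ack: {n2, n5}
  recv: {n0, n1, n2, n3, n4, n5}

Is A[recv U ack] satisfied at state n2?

A[recv U ack]: least fixpoint, start Z0 = Sat(ack) = {n2, n5}, add states in Sat(recv) with every successor in Z. Already a fixed point.
Sat(A[recv U ack]) = {n2, n5}
n2 ∈ Sat(A[recv U ack]) = {n2, n5}, so the formula holds at n2.

Yes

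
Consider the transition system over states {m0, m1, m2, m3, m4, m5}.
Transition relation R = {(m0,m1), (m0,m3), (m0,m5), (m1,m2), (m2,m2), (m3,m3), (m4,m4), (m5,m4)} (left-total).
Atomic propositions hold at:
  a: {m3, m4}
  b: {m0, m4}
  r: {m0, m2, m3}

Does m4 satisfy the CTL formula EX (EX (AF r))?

AF r: least fixpoint, start Z0 = {m0, m2, m3}, add states with every successor in Z. Z1 = {m0, m1, m2, m3}; fixed.
Sat(AF r) = {m0, m1, m2, m3}
Sat(EX (AF r)) = {s : some successor in {m0, m1, m2, m3}} = {m0, m1, m2, m3}
Sat(EX (EX (AF r))) = {s : some successor in {m0, m1, m2, m3}} = {m0, m1, m2, m3}
m4 ∉ Sat(EX (EX (AF r))) = {m0, m1, m2, m3}, so the formula does not hold at m4.

No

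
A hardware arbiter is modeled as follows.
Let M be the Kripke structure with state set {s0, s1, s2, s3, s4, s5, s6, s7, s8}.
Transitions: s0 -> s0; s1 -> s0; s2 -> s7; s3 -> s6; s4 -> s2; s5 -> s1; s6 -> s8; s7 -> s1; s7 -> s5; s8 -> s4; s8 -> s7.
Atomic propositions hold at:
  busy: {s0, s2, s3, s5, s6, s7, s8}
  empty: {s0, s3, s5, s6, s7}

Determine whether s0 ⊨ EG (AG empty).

Yes

AG empty: greatest fixpoint, start Z0 = {s0, s3, s5, s6, s7}, keep only states in Sat with every successor in Z. Z1 = {s0, s3}; Z2 = {s0}; fixed.
Sat(AG empty) = {s0}
EG (AG empty): greatest fixpoint, start Z0 = {s0}, keep only states in Sat with some successor in Z. Already a fixed point.
Sat(EG (AG empty)) = {s0}
s0 ∈ Sat(EG (AG empty)) = {s0}, so the formula holds at s0.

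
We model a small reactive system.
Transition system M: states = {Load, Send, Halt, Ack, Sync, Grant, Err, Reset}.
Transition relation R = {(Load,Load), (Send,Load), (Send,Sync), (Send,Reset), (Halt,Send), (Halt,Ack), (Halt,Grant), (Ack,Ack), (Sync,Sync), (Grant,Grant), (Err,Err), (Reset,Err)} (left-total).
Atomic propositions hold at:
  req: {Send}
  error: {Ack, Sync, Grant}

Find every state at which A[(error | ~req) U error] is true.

Sat(~req) = {Load, Halt, Ack, Sync, Grant, Err, Reset}
Sat(error | ~req) = {Load, Halt, Ack, Sync, Grant, Err, Reset}
A[(error | ~req) U error]: least fixpoint, start Z0 = Sat(error) = {Ack, Sync, Grant}, add states in Sat(error | ~req) with every successor in Z. Already a fixed point.
Sat(A[(error | ~req) U error]) = {Ack, Sync, Grant}

{Ack, Sync, Grant}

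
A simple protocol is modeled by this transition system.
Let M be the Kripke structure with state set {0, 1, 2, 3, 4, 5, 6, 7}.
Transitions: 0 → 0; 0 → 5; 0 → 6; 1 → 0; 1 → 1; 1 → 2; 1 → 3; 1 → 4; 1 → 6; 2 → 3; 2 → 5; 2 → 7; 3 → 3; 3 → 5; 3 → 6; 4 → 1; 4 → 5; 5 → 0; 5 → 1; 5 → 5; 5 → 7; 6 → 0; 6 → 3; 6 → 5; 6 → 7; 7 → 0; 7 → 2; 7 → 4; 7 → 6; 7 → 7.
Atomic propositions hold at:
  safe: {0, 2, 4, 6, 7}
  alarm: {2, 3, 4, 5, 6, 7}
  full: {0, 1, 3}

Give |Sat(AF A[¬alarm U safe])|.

Sat(¬alarm) = {0, 1}
A[¬alarm U safe]: least fixpoint, start Z0 = Sat(safe) = {0, 2, 4, 6, 7}, add states in Sat(¬alarm) with every successor in Z. Already a fixed point.
Sat(A[¬alarm U safe]) = {0, 2, 4, 6, 7}
AF A[¬alarm U safe]: least fixpoint, start Z0 = {0, 2, 4, 6, 7}, add states with every successor in Z. Already a fixed point.
Sat(AF A[¬alarm U safe]) = {0, 2, 4, 6, 7}
|Sat(AF A[¬alarm U safe])| = |{0, 2, 4, 6, 7}| = 5.

5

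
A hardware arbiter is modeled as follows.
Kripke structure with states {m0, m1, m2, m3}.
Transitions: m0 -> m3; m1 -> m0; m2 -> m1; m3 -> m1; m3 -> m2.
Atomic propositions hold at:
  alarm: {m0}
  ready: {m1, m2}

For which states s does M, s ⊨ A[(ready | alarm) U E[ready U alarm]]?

{m0, m1, m2}

Sat(ready | alarm) = {m0, m1, m2}
E[ready U alarm]: least fixpoint, start Z0 = Sat(alarm) = {m0}, add states in Sat(ready) with some successor in Z. Z1 = {m0, m1}; Z2 = {m0, m1, m2}; fixed.
Sat(E[ready U alarm]) = {m0, m1, m2}
A[(ready | alarm) U E[ready U alarm]]: least fixpoint, start Z0 = Sat(E[ready U alarm]) = {m0, m1, m2}, add states in Sat(ready | alarm) with every successor in Z. Already a fixed point.
Sat(A[(ready | alarm) U E[ready U alarm]]) = {m0, m1, m2}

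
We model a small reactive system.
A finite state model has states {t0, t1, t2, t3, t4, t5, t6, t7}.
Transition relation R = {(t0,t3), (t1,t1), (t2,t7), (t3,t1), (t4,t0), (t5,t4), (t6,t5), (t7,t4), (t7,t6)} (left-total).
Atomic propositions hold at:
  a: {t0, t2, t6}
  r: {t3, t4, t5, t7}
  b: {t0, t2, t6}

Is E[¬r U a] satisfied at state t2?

Yes

Sat(¬r) = {t0, t1, t2, t6}
E[¬r U a]: least fixpoint, start Z0 = Sat(a) = {t0, t2, t6}, add states in Sat(¬r) with some successor in Z. Already a fixed point.
Sat(E[¬r U a]) = {t0, t2, t6}
t2 ∈ Sat(E[¬r U a]) = {t0, t2, t6}, so the formula holds at t2.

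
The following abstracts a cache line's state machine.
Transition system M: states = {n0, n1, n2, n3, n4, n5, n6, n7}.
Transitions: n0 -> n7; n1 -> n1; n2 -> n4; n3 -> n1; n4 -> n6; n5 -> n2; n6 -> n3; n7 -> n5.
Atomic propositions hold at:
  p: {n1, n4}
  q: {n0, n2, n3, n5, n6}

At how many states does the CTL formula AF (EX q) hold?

Sat(EX q) = {s : some successor in {n0, n2, n3, n5, n6}} = {n4, n5, n6, n7}
AF (EX q): least fixpoint, start Z0 = {n4, n5, n6, n7}, add states with every successor in Z. Z1 = {n0, n2, n4, n5, n6, n7}; fixed.
Sat(AF (EX q)) = {n0, n2, n4, n5, n6, n7}
|Sat(AF (EX q))| = |{n0, n2, n4, n5, n6, n7}| = 6.

6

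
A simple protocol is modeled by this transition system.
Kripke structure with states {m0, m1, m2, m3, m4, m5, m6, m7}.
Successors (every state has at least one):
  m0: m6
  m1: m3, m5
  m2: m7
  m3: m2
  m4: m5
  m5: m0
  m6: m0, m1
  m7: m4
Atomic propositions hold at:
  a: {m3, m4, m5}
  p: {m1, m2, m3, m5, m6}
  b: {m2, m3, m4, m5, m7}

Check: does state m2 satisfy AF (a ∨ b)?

Sat(a ∨ b) = {m2, m3, m4, m5, m7}
AF (a ∨ b): least fixpoint, start Z0 = {m2, m3, m4, m5, m7}, add states with every successor in Z. Z1 = {m1, m2, m3, m4, m5, m7}; fixed.
Sat(AF (a ∨ b)) = {m1, m2, m3, m4, m5, m7}
m2 ∈ Sat(AF (a ∨ b)) = {m1, m2, m3, m4, m5, m7}, so the formula holds at m2.

Yes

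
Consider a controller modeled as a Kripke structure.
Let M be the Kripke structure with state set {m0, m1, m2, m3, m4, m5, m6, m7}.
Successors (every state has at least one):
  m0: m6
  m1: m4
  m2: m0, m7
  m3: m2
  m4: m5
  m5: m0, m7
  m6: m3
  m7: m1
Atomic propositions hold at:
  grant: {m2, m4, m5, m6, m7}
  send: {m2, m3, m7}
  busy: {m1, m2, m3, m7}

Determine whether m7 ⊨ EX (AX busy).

Sat(AX busy) = {s : every successor in {m1, m2, m3, m7}} = {m3, m6, m7}
Sat(EX (AX busy)) = {s : some successor in {m3, m6, m7}} = {m0, m2, m5, m6}
m7 ∉ Sat(EX (AX busy)) = {m0, m2, m5, m6}, so the formula does not hold at m7.

No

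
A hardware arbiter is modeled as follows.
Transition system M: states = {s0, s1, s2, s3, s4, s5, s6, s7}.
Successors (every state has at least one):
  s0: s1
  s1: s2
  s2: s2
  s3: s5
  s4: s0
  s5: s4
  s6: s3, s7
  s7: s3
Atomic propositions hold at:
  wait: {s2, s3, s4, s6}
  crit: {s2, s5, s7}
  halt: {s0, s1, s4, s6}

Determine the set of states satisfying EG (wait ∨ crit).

Sat(wait ∨ crit) = {s2, s3, s4, s5, s6, s7}
EG (wait ∨ crit): greatest fixpoint, start Z0 = {s2, s3, s4, s5, s6, s7}, keep only states in Sat with some successor in Z. Z1 = {s2, s3, s5, s6, s7}; Z2 = {s2, s3, s6, s7}; Z3 = {s2, s6, s7}; Z4 = {s2, s6}; Z5 = {s2}; fixed.
Sat(EG (wait ∨ crit)) = {s2}

{s2}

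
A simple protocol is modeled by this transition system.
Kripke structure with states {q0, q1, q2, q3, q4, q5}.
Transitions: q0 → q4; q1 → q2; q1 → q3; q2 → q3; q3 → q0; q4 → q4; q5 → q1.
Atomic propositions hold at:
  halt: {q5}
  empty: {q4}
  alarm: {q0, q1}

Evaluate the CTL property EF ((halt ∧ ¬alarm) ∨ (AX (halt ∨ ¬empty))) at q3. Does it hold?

Sat(¬alarm) = {q2, q3, q4, q5}
Sat(halt ∧ ¬alarm) = {q5}
Sat(¬empty) = {q0, q1, q2, q3, q5}
Sat(halt ∨ ¬empty) = {q0, q1, q2, q3, q5}
Sat(AX (halt ∨ ¬empty)) = {s : every successor in {q0, q1, q2, q3, q5}} = {q1, q2, q3, q5}
Sat((halt ∧ ¬alarm) ∨ (AX (halt ∨ ¬empty))) = {q1, q2, q3, q5}
EF ((halt ∧ ¬alarm) ∨ (AX (halt ∨ ¬empty))): least fixpoint, start Z0 = {q1, q2, q3, q5}, add states with some successor in Z. Already a fixed point.
Sat(EF ((halt ∧ ¬alarm) ∨ (AX (halt ∨ ¬empty)))) = {q1, q2, q3, q5}
q3 ∈ Sat(EF ((halt ∧ ¬alarm) ∨ (AX (halt ∨ ¬empty)))) = {q1, q2, q3, q5}, so the formula holds at q3.

Yes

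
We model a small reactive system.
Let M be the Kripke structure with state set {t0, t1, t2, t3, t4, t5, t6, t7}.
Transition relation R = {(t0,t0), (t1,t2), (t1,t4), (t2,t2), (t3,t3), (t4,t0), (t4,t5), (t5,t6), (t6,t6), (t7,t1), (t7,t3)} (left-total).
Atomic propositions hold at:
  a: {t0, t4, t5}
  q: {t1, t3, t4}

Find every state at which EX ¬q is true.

{t0, t1, t2, t4, t5, t6}

Sat(¬q) = {t0, t2, t5, t6, t7}
Sat(EX ¬q) = {s : some successor in {t0, t2, t5, t6, t7}} = {t0, t1, t2, t4, t5, t6}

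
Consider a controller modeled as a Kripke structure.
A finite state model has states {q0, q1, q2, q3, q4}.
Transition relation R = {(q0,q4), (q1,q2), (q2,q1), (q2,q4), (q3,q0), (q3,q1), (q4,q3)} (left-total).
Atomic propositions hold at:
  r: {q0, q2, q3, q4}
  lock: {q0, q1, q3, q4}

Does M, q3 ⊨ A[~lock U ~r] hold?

Sat(~lock) = {q2}
Sat(~r) = {q1}
A[~lock U ~r]: least fixpoint, start Z0 = Sat(~r) = {q1}, add states in Sat(~lock) with every successor in Z. Already a fixed point.
Sat(A[~lock U ~r]) = {q1}
q3 ∉ Sat(A[~lock U ~r]) = {q1}, so the formula does not hold at q3.

No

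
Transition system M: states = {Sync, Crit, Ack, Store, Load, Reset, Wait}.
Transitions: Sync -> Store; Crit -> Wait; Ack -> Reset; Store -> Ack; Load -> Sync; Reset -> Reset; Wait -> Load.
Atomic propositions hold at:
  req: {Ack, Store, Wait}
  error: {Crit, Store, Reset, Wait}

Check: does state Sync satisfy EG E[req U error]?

E[req U error]: least fixpoint, start Z0 = Sat(error) = {Crit, Store, Reset, Wait}, add states in Sat(req) with some successor in Z. Z1 = {Crit, Ack, Store, Reset, Wait}; fixed.
Sat(E[req U error]) = {Crit, Ack, Store, Reset, Wait}
EG E[req U error]: greatest fixpoint, start Z0 = {Crit, Ack, Store, Reset, Wait}, keep only states in Sat with some successor in Z. Z1 = {Crit, Ack, Store, Reset}; Z2 = {Ack, Store, Reset}; fixed.
Sat(EG E[req U error]) = {Ack, Store, Reset}
Sync ∉ Sat(EG E[req U error]) = {Ack, Store, Reset}, so the formula does not hold at Sync.

No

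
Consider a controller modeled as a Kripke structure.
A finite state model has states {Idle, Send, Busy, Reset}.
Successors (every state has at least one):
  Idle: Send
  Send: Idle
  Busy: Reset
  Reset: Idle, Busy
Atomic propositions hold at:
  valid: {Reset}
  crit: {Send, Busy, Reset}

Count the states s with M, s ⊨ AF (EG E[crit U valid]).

2

E[crit U valid]: least fixpoint, start Z0 = Sat(valid) = {Reset}, add states in Sat(crit) with some successor in Z. Z1 = {Busy, Reset}; fixed.
Sat(E[crit U valid]) = {Busy, Reset}
EG E[crit U valid]: greatest fixpoint, start Z0 = {Busy, Reset}, keep only states in Sat with some successor in Z. Already a fixed point.
Sat(EG E[crit U valid]) = {Busy, Reset}
AF (EG E[crit U valid]): least fixpoint, start Z0 = {Busy, Reset}, add states with every successor in Z. Already a fixed point.
Sat(AF (EG E[crit U valid])) = {Busy, Reset}
|Sat(AF (EG E[crit U valid]))| = |{Busy, Reset}| = 2.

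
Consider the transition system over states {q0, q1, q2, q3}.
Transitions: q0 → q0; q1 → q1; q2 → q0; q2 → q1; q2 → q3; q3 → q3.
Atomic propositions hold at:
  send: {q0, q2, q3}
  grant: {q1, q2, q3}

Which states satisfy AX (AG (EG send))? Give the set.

EG send: greatest fixpoint, start Z0 = {q0, q2, q3}, keep only states in Sat with some successor in Z. Already a fixed point.
Sat(EG send) = {q0, q2, q3}
AG (EG send): greatest fixpoint, start Z0 = {q0, q2, q3}, keep only states in Sat with every successor in Z. Z1 = {q0, q3}; fixed.
Sat(AG (EG send)) = {q0, q3}
Sat(AX (AG (EG send))) = {s : every successor in {q0, q3}} = {q0, q3}

{q0, q3}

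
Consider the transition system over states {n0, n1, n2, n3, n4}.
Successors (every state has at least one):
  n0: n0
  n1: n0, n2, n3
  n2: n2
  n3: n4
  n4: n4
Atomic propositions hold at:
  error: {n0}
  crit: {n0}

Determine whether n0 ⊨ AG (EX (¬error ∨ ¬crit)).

No

Sat(¬error) = {n1, n2, n3, n4}
Sat(¬crit) = {n1, n2, n3, n4}
Sat(¬error ∨ ¬crit) = {n1, n2, n3, n4}
Sat(EX (¬error ∨ ¬crit)) = {s : some successor in {n1, n2, n3, n4}} = {n1, n2, n3, n4}
AG (EX (¬error ∨ ¬crit)): greatest fixpoint, start Z0 = {n1, n2, n3, n4}, keep only states in Sat with every successor in Z. Z1 = {n2, n3, n4}; fixed.
Sat(AG (EX (¬error ∨ ¬crit))) = {n2, n3, n4}
n0 ∉ Sat(AG (EX (¬error ∨ ¬crit))) = {n2, n3, n4}, so the formula does not hold at n0.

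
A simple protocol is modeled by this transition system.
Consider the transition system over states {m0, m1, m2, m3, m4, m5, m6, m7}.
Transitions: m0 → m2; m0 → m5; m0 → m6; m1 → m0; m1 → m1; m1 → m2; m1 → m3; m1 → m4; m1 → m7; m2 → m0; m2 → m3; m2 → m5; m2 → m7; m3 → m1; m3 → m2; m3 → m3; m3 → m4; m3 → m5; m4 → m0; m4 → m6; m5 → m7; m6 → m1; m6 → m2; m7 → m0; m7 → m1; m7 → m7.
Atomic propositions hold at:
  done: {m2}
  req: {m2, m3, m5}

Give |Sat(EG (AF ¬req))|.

Sat(¬req) = {m0, m1, m4, m6, m7}
AF ¬req: least fixpoint, start Z0 = {m0, m1, m4, m6, m7}, add states with every successor in Z. Z1 = {m0, m1, m4, m5, m6, m7}; fixed.
Sat(AF ¬req) = {m0, m1, m4, m5, m6, m7}
EG (AF ¬req): greatest fixpoint, start Z0 = {m0, m1, m4, m5, m6, m7}, keep only states in Sat with some successor in Z. Already a fixed point.
Sat(EG (AF ¬req)) = {m0, m1, m4, m5, m6, m7}
|Sat(EG (AF ¬req))| = |{m0, m1, m4, m5, m6, m7}| = 6.

6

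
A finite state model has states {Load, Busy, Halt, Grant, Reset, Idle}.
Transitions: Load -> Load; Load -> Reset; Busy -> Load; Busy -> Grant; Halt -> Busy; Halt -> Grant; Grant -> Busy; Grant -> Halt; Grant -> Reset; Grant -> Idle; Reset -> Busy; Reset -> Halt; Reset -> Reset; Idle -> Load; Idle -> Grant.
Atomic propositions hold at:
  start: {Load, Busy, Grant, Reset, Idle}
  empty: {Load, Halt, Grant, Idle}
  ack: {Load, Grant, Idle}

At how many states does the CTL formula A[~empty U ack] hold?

4

Sat(~empty) = {Busy, Reset}
A[~empty U ack]: least fixpoint, start Z0 = Sat(ack) = {Load, Grant, Idle}, add states in Sat(~empty) with every successor in Z. Z1 = {Load, Busy, Grant, Idle}; fixed.
Sat(A[~empty U ack]) = {Load, Busy, Grant, Idle}
|Sat(A[~empty U ack])| = |{Load, Busy, Grant, Idle}| = 4.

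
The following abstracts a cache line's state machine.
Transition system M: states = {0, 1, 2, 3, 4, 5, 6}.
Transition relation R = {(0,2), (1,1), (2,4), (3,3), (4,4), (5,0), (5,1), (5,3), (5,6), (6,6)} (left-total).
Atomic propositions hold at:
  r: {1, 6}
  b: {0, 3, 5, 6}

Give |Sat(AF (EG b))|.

3

EG b: greatest fixpoint, start Z0 = {0, 3, 5, 6}, keep only states in Sat with some successor in Z. Z1 = {3, 5, 6}; fixed.
Sat(EG b) = {3, 5, 6}
AF (EG b): least fixpoint, start Z0 = {3, 5, 6}, add states with every successor in Z. Already a fixed point.
Sat(AF (EG b)) = {3, 5, 6}
|Sat(AF (EG b))| = |{3, 5, 6}| = 3.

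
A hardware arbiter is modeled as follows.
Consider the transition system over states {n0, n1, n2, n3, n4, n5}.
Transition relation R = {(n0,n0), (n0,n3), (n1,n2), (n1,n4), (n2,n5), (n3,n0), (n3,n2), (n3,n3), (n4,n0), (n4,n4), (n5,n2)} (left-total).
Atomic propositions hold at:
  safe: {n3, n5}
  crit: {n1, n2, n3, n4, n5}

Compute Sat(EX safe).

{n0, n2, n3}

Sat(EX safe) = {s : some successor in {n3, n5}} = {n0, n2, n3}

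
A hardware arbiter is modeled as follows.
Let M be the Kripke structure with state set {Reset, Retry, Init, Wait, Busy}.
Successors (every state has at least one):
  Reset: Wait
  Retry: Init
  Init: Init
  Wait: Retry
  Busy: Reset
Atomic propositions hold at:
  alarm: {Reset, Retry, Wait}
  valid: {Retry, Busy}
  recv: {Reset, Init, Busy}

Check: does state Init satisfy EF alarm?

No

EF alarm: least fixpoint, start Z0 = {Reset, Retry, Wait}, add states with some successor in Z. Z1 = {Reset, Retry, Wait, Busy}; fixed.
Sat(EF alarm) = {Reset, Retry, Wait, Busy}
Init ∉ Sat(EF alarm) = {Reset, Retry, Wait, Busy}, so the formula does not hold at Init.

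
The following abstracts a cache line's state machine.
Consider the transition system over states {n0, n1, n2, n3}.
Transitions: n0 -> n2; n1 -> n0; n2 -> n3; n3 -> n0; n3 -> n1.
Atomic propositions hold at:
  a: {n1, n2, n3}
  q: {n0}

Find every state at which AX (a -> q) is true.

{n1}

Sat(a -> q) = {n0}
Sat(AX (a -> q)) = {s : every successor in {n0}} = {n1}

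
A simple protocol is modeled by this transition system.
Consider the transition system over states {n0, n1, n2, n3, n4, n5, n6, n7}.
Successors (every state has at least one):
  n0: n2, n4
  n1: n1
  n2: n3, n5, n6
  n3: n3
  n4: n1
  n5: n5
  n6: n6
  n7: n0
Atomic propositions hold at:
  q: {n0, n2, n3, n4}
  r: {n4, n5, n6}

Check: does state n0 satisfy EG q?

Yes

EG q: greatest fixpoint, start Z0 = {n0, n2, n3, n4}, keep only states in Sat with some successor in Z. Z1 = {n0, n2, n3}; fixed.
Sat(EG q) = {n0, n2, n3}
n0 ∈ Sat(EG q) = {n0, n2, n3}, so the formula holds at n0.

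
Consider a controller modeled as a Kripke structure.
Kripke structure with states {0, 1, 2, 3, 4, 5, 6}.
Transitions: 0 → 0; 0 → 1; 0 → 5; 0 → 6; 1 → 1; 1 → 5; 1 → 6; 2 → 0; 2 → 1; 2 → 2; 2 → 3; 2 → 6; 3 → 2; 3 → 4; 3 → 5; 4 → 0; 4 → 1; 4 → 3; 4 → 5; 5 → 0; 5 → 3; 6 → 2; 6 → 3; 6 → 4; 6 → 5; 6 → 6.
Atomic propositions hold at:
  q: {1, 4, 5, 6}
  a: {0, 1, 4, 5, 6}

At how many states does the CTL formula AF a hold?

5

AF a: least fixpoint, start Z0 = {0, 1, 4, 5, 6}, add states with every successor in Z. Already a fixed point.
Sat(AF a) = {0, 1, 4, 5, 6}
|Sat(AF a)| = |{0, 1, 4, 5, 6}| = 5.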